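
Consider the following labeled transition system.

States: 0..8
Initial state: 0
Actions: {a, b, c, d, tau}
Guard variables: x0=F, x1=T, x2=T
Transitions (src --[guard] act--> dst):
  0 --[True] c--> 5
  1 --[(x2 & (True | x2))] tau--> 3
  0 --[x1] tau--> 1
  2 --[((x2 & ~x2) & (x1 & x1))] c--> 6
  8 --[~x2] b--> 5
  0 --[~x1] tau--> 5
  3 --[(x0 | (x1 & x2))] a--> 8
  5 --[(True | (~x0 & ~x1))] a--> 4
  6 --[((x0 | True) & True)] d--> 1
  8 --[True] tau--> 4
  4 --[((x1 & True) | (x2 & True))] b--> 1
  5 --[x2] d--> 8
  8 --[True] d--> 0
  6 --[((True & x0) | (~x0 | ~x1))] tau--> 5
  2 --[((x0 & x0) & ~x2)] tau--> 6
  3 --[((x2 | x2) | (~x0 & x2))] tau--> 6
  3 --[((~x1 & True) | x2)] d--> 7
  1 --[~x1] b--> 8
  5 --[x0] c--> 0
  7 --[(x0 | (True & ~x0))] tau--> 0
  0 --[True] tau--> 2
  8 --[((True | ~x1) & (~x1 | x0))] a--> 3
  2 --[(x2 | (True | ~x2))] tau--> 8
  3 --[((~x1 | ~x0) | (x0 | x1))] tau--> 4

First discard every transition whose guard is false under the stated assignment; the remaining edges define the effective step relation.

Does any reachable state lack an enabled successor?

Answer: DEADLOCK-FREE

Working:
Reachable = {0,1,2,3,4,5,6,7,8}
  0: c→5  tau→1  tau→2  [3 out]
  1: tau→3  [1 out]
  2: tau→8  [1 out]
  3: a→8  d→7  tau→4  tau→6  [4 out]
  4: b→1  [1 out]
  5: a→4  d→8  [2 out]
  6: d→1  tau→5  [2 out]
  7: tau→0  [1 out]
  8: d→0  tau→4  [2 out]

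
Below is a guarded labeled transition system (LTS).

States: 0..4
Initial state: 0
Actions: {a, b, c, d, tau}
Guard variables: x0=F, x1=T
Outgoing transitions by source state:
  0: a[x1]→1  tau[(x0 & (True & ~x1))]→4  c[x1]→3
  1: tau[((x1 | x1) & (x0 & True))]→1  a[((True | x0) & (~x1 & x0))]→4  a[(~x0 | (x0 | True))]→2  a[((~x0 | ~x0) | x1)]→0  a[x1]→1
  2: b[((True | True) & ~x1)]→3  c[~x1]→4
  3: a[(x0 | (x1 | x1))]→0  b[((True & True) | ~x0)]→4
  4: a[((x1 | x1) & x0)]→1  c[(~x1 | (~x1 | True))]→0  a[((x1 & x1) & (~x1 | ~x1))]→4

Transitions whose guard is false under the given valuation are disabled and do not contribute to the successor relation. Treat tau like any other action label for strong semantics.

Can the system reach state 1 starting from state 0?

After dropping false guards: 8 live edges.
Layer 0: {0}
Layer 1: {1,3}  now seen {0,1,3}
Layer 2: {2,4}  now seen {0,1,2,3,4}
Reach set: {0,1,2,3,4}
witness 1: a

Answer: REACHABLE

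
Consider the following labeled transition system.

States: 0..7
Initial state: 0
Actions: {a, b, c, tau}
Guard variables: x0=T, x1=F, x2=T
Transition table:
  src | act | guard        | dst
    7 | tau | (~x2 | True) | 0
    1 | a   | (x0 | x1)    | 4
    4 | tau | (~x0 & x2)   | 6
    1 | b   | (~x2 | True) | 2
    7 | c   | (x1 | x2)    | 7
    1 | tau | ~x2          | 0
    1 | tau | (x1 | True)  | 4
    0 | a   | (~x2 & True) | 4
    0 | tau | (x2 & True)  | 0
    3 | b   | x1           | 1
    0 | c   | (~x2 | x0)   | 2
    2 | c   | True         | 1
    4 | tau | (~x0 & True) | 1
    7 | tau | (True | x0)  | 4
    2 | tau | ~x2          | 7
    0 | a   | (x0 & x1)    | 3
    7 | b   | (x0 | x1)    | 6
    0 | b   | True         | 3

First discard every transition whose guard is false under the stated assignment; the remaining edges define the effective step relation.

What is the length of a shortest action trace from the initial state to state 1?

Breadth-first toward 1:
  L0 = {0}
  L1 = {2,3}
  L2 = {1}
depth(1)=2, e.g. c·c

Answer: 2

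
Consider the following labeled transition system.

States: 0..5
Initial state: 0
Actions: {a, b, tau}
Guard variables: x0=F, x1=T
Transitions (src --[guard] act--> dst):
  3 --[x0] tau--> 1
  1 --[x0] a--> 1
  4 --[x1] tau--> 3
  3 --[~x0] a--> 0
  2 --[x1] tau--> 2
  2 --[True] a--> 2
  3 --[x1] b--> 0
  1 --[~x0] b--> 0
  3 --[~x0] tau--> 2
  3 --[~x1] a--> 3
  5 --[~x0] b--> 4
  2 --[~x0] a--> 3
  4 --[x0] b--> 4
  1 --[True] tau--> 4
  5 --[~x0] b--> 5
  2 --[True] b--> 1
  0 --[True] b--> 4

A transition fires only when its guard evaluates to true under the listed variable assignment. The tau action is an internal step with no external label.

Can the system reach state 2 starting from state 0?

Guard filter leaves 13 enabled edge(s).
depth 0: {0}
depth 1: {4}  cumulative {0,4}
depth 2: {3}  cumulative {0,3,4}
depth 3: {2}  cumulative {0,2,3,4}
depth 4: {1}  cumulative {0,1,2,3,4}
Reach set: {0,1,2,3,4}
trace reaching 2: b·tau·tau

Answer: REACHABLE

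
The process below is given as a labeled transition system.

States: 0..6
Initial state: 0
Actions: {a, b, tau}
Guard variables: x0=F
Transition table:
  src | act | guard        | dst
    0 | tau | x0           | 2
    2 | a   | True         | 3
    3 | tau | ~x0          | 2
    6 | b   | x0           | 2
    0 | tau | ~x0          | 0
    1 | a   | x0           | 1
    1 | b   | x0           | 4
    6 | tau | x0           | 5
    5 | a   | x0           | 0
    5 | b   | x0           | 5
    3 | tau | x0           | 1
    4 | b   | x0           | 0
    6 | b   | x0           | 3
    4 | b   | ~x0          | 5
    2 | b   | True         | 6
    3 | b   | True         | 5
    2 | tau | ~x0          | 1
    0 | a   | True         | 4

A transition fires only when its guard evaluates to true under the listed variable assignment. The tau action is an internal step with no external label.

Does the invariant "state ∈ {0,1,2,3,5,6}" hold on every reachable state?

Answer: INVARIANT VIOLATED at state 4

Working:
Allowed set {0,1,2,3,5,6}
Reachable = {0,4,5}
  0: ok
  4: VIOLATES
  5: ok
counterexample path to 4: a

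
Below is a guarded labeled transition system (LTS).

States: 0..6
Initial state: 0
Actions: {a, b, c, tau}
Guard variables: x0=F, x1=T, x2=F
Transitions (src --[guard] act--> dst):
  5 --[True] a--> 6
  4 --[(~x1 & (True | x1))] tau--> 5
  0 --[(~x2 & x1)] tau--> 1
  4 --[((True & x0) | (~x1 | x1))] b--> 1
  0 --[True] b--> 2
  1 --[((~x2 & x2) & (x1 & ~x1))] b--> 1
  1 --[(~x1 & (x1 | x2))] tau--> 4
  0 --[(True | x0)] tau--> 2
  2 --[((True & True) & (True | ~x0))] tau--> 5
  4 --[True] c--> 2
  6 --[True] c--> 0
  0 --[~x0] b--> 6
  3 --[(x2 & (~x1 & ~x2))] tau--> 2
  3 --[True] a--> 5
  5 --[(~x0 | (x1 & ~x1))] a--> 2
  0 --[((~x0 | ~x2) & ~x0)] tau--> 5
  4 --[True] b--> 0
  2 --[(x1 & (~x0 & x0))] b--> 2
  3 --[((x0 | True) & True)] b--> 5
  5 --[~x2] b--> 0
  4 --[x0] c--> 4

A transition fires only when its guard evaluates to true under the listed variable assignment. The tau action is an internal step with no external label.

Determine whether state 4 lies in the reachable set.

Answer: UNREACHABLE

Trace:
After dropping false guards: 15 live edges.
depth 0: {0}
depth 1: {1,2,5,6}  cumulative {0,1,2,5,6}
Reachable = {0,1,2,5,6}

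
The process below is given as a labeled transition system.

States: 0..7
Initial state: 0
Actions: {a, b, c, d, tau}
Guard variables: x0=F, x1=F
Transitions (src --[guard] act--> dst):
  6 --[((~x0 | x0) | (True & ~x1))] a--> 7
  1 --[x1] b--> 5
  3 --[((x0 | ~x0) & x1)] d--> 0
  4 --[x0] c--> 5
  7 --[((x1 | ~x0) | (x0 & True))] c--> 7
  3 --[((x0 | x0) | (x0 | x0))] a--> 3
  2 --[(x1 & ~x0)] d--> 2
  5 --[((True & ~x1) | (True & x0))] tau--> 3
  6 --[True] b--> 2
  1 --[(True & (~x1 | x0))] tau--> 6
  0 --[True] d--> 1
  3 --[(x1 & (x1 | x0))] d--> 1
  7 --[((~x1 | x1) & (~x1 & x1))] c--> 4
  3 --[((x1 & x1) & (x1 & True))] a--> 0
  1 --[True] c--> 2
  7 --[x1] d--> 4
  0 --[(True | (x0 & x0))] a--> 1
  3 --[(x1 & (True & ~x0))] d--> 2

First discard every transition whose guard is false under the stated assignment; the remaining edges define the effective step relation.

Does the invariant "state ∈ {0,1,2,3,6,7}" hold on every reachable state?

Allowed set {0,1,2,3,6,7}
Reach set: {0,1,2,6,7}
  0: ✓
  1: ✓
  2: ✓
  6: ✓
  7: ✓

Answer: INVARIANT HOLDS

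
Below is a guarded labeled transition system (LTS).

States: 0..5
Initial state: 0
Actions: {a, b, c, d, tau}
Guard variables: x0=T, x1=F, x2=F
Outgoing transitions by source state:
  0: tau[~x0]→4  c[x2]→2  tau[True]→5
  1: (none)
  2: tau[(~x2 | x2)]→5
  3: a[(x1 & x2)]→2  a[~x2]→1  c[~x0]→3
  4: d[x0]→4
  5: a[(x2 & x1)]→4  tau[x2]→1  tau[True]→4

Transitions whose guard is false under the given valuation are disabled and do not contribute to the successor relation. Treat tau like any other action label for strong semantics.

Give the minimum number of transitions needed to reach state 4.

Answer: 2

Working:
Layered search for 4:
  depth 0: {0}
  depth 1: {5}
  depth 2: {4}
4 enters at depth 2; path tau·tau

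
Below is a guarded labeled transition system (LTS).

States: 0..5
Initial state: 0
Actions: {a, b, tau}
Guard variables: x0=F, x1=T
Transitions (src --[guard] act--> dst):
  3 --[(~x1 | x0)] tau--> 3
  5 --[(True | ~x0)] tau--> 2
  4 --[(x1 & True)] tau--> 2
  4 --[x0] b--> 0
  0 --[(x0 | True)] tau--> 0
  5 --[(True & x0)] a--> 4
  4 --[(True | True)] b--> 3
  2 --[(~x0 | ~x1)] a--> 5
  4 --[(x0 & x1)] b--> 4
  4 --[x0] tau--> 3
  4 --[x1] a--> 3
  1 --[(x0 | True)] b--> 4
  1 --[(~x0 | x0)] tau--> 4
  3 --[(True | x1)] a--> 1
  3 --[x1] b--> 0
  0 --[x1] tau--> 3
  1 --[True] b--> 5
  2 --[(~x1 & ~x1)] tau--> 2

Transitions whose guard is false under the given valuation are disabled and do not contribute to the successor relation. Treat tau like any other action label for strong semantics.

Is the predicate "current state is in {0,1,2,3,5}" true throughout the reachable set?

Answer: INVARIANT VIOLATED at state 4

Working:
Safe = {0,1,2,3,5}
Reach set: {0,1,2,3,4,5}
  0: ✓
  1: ✓
  2: ✓
  3: ✓
  4: VIOLATES
  5: ✓
witness against invariant: tau·a·b → 4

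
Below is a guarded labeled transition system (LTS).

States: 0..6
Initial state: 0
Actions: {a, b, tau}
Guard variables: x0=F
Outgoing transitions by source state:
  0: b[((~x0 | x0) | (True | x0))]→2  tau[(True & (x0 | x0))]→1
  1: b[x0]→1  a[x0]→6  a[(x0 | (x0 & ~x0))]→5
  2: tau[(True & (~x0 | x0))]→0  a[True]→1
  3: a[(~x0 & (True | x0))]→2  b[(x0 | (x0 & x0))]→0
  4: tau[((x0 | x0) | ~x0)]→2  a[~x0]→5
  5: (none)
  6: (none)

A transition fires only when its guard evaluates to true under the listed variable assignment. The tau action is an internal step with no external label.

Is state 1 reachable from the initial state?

Guard filter leaves 6 enabled edge(s).
depth 0: {0}
depth 1: {2}  total {0,2}
depth 2: {1}  total {0,1,2}
Reachable = {0,1,2}
witness 1: b·a

Answer: REACHABLE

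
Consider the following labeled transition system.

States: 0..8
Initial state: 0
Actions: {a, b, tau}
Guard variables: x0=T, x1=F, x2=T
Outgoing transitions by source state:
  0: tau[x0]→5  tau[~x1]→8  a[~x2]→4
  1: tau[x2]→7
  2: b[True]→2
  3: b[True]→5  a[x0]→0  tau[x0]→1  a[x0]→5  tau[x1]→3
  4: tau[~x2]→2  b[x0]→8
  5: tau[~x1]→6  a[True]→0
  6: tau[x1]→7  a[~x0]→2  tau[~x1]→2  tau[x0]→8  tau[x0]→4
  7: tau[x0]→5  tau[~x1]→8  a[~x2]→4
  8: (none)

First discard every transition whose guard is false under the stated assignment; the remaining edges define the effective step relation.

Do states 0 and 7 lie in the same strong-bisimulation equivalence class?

Bisimulation quotient by refinement:
  π0 = {{0,1,2,3,4,5,6,7,8}}
  π1 = {{0,1,6,7},{2,4},{3},{5},{8}}
  π2 = {{0,7},{1},{2},{3},{4},{5},{6},{8}}
Fixed point at round 3; 8 class(es).
0∈{0,7}, 7∈{0,7}

Answer: BISIMILAR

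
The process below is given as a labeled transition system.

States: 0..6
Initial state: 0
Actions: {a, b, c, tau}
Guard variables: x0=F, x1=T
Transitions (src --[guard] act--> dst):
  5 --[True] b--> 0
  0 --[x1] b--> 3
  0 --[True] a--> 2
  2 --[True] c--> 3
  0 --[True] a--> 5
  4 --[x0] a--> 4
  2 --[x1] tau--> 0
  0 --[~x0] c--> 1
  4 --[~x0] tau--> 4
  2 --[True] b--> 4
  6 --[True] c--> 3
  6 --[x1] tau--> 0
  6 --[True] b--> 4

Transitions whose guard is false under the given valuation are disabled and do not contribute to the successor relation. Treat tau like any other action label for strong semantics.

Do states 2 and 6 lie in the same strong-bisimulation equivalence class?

Answer: BISIMILAR

Working:
Refine partition for ~:
  π0 = {{0,1,2,3,4,5,6}}
  π1 = {{0},{1,3},{2,6},{4},{5}}
stable after 2 split(s): 5 block(s)
[2]={2,6}  [6]={2,6}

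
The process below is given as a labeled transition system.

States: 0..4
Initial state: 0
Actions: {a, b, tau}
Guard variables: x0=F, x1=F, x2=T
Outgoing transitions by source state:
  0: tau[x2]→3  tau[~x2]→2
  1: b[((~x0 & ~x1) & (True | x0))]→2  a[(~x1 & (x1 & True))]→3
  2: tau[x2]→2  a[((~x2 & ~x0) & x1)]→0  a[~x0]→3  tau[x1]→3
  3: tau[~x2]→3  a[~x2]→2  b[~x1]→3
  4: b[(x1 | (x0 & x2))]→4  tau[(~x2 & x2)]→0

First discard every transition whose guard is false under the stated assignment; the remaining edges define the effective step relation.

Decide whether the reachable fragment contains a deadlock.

Reachable = {0,3}
  0: tau→3  [1 exit(s)]
  3: b→3  [1 exit(s)]

Answer: DEADLOCK-FREE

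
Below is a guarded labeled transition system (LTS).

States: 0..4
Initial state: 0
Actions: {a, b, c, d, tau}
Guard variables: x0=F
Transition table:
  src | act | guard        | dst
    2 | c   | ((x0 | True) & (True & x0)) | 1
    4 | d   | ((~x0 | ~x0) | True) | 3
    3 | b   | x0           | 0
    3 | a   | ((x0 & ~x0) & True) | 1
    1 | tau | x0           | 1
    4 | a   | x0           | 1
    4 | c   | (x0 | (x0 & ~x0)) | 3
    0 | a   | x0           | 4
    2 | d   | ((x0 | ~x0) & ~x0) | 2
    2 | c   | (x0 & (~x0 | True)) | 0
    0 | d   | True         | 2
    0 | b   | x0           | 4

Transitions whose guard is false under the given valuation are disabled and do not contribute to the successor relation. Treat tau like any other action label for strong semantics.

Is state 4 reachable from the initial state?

After dropping false guards: 3 live edges.
L0 = {0}
L1 = {2}  now seen {0,2}
Reach set: {0,2}

Answer: UNREACHABLE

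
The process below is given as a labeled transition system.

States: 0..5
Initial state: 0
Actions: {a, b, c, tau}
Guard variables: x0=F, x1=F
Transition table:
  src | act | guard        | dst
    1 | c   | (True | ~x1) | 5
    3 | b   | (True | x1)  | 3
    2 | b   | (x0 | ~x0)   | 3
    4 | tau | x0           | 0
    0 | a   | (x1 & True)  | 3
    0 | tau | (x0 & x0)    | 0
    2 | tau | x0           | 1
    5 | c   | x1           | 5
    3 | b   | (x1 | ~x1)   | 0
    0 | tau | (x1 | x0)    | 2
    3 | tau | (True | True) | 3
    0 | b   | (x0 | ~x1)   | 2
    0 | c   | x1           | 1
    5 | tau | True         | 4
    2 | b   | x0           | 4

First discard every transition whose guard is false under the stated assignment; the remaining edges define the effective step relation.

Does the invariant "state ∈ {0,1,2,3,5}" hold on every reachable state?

Answer: INVARIANT HOLDS

Analysis:
Inv-set: {0,1,2,3,5}
Reachable = {0,2,3}
  0: safe
  2: safe
  3: safe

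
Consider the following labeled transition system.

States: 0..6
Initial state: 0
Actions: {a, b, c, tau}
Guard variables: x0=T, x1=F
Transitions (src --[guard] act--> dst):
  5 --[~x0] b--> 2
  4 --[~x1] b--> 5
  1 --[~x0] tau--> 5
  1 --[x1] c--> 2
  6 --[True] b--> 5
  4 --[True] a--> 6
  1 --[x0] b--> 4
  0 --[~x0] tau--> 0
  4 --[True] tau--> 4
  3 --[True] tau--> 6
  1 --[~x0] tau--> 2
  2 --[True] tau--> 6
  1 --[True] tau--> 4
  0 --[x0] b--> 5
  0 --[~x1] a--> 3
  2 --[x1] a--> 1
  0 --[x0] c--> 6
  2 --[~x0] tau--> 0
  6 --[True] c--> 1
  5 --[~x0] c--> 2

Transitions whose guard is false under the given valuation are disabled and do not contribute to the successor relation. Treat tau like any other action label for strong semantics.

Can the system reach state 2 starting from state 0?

Guard filter leaves 12 enabled edge(s).
Layer 0: {0}
Layer 1: {3,5,6}  total {0,3,5,6}
Layer 2: {1}  total {0,1,3,5,6}
Layer 3: {4}  total {0,1,3,4,5,6}
R = {0,1,3,4,5,6}

Answer: UNREACHABLE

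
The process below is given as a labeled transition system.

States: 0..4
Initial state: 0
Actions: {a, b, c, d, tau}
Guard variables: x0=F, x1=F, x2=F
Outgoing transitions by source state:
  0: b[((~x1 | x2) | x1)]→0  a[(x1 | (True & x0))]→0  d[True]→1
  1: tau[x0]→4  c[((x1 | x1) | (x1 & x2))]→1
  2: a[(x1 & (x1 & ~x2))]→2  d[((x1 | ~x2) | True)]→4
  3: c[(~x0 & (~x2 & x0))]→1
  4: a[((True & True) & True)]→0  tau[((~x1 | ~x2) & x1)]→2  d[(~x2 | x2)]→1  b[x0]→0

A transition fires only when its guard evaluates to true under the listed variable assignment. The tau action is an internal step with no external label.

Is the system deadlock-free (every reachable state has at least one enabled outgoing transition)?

Reach set: {0,1}
  0: b→0  d→1  [2 exit(s)]
  1: ∅  [deadlock]
witness 1: d

Answer: DEADLOCK at state 1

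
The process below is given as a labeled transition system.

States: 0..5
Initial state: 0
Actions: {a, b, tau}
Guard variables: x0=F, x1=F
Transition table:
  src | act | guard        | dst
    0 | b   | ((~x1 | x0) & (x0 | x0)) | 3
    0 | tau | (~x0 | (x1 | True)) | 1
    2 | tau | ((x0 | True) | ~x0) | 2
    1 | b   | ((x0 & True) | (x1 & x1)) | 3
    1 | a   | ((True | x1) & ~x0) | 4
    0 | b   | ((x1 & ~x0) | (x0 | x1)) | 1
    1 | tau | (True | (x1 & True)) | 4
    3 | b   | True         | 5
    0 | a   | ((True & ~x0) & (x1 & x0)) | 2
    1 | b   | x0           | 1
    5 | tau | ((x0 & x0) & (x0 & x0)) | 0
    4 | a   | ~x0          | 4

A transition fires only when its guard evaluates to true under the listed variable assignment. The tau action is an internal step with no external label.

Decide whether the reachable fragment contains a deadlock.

R = {0,1,4}
  0: tau→1  [deg 1]
  1: a→4  tau→4  [deg 2]
  4: a→4  [deg 1]

Answer: DEADLOCK-FREE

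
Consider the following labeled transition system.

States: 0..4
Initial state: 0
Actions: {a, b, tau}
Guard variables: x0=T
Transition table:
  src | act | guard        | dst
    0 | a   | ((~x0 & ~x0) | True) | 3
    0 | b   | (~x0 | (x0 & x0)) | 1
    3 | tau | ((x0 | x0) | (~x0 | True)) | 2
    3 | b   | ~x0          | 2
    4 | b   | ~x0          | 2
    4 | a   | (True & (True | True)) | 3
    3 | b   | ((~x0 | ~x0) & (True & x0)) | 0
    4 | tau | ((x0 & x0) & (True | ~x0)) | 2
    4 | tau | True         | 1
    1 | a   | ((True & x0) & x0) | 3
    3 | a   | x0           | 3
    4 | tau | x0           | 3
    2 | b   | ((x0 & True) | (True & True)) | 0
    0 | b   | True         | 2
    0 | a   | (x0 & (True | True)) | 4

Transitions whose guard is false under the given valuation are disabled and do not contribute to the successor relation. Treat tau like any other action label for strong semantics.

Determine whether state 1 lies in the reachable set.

Answer: REACHABLE

Working:
After dropping false guards: 12 live edges.
L0 = {0}
L1 = {1,2,3,4}  now seen {0,1,2,3,4}
R = {0,1,2,3,4}
Path to 1: b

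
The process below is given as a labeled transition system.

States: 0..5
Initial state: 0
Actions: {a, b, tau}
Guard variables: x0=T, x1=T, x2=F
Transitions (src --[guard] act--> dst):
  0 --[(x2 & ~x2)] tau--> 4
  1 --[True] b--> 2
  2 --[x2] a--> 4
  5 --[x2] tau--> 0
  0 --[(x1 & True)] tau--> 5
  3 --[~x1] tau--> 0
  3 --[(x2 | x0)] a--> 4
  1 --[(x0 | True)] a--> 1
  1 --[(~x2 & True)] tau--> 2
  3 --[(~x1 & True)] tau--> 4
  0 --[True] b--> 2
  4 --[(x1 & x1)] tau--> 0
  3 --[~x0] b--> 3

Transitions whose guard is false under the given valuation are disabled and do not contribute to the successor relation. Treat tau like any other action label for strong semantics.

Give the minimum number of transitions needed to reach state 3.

Answer: UNREACHABLE

Analysis:
Breadth-first toward 3:
  Layer 0: {0}
  Layer 1: {2,5}
3 never appears.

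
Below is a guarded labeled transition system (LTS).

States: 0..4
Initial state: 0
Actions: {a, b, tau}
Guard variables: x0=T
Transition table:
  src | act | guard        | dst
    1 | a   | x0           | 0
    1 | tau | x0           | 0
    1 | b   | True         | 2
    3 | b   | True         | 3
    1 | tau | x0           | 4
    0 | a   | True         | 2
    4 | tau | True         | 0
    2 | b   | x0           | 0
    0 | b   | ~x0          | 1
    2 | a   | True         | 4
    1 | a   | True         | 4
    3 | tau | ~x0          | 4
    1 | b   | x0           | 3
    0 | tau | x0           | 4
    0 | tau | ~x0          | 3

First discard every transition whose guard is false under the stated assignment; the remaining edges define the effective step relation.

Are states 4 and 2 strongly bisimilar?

Compute ~ classes (split until stable):
  π0 = {{0,1,2,3,4}}
  π1 = {{0},{1},{2},{3},{4}}
stable after 2 split(s): 5 block(s)
[4]={4}  [2]={2}

Answer: NOT BISIMILAR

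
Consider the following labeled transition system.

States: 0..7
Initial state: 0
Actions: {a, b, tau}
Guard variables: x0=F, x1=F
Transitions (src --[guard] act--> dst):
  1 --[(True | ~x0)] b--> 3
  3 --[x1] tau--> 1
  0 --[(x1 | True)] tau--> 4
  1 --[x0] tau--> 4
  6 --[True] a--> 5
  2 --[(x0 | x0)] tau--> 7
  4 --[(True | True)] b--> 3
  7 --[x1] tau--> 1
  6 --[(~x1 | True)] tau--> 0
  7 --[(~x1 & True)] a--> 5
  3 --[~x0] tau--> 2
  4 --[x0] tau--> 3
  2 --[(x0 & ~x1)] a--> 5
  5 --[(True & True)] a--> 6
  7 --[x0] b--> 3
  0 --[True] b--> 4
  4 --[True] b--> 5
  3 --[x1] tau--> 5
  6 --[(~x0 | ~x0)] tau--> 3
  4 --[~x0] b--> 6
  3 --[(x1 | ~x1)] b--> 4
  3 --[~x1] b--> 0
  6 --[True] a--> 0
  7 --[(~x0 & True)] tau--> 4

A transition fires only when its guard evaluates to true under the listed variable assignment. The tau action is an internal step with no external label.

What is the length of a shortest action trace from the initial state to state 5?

BFS to 5:
  Layer 0: {0}
  Layer 1: {4}
  Layer 2: {3,5,6}
first hit 5 at d=2 via b·b

Answer: 2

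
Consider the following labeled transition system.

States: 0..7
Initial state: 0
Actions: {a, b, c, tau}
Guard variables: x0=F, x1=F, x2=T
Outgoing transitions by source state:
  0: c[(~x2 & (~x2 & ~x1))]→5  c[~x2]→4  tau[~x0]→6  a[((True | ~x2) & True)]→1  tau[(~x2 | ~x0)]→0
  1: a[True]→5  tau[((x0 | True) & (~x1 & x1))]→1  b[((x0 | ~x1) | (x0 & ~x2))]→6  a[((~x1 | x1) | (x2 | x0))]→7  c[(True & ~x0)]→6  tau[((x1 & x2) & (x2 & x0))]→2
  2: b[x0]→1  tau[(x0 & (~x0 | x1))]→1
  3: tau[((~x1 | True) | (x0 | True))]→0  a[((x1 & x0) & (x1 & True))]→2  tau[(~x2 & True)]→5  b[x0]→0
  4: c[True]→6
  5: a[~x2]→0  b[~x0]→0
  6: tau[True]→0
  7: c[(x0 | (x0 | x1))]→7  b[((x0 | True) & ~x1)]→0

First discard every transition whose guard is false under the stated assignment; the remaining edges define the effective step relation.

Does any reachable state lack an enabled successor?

Reachable = {0,1,5,6,7}
  0: a→1  tau→0  tau→6  [3 out]
  1: a→5  a→7  b→6  c→6  [4 out]
  5: b→0  [1 out]
  6: tau→0  [1 out]
  7: b→0  [1 out]

Answer: DEADLOCK-FREE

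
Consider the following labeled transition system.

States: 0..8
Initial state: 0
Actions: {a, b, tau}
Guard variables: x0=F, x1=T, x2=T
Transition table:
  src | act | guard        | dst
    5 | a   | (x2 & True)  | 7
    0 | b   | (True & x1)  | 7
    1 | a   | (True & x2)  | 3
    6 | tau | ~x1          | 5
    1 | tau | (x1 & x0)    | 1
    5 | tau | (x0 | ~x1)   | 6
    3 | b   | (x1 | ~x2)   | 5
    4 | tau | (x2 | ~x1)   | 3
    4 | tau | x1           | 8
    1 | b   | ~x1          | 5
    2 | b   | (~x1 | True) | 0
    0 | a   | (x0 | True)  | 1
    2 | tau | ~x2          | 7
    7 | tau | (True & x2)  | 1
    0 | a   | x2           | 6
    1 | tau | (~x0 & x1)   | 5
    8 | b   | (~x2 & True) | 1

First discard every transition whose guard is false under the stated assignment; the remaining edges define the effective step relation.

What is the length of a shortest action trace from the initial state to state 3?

Breadth-first toward 3:
  L0 = {0}
  L1 = {1,6,7}
  L2 = {3,5}
3 enters at depth 2; path a·a

Answer: 2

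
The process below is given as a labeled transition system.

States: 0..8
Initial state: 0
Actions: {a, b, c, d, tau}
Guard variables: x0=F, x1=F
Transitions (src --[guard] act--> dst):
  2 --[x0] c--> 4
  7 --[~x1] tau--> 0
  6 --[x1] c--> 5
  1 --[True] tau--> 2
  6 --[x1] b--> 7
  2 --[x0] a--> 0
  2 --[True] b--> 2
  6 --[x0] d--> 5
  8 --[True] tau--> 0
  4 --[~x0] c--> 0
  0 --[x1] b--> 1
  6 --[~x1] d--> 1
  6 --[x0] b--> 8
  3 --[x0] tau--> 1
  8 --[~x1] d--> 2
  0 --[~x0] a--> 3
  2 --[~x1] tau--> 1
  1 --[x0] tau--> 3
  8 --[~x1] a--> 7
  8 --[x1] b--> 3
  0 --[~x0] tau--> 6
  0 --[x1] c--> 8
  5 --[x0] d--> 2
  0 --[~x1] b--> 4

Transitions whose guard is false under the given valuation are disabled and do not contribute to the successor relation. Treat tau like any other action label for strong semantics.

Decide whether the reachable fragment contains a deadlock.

Reach set: {0,1,2,3,4,6}
  0: a→3  b→4  tau→6  [3 out]
  1: tau→2  [1 out]
  2: b→2  tau→1  [2 out]
  3: ∅  [STUCK]
  4: c→0  [1 out]
  6: d→1  [1 out]
trace reaching 3: a

Answer: DEADLOCK at state 3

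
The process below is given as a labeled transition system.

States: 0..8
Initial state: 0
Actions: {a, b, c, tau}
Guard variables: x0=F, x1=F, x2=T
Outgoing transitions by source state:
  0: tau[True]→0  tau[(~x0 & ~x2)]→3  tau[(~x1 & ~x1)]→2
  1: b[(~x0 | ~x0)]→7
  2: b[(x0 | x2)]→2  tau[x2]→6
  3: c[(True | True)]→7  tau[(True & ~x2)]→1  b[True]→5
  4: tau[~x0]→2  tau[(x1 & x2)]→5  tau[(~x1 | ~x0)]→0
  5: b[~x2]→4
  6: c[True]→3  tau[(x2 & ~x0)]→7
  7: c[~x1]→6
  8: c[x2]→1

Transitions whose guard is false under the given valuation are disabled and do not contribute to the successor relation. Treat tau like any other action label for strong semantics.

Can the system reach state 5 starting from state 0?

13 transition(s) survive guard evaluation.
Layer 0: {0}
Layer 1: {2}  total {0,2}
Layer 2: {6}  total {0,2,6}
Layer 3: {3,7}  total {0,2,3,6,7}
Layer 4: {5}  total {0,2,3,5,6,7}
Reach set: {0,2,3,5,6,7}
Path to 5: tau·tau·c·b

Answer: REACHABLE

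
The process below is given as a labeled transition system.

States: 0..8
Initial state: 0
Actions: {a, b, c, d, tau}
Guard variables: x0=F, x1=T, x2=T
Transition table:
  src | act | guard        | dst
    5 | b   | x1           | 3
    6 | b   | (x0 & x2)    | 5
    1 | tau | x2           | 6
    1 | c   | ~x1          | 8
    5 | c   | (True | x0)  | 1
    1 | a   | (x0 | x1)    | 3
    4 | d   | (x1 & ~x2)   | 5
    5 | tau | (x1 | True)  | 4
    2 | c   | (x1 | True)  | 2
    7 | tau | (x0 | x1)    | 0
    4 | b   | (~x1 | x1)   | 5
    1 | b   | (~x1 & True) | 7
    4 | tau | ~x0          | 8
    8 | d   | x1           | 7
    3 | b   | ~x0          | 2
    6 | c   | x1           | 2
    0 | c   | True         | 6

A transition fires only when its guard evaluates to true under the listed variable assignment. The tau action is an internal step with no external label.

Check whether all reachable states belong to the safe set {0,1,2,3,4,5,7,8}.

Answer: INVARIANT VIOLATED at state 6

Working:
Allowed set {0,1,2,3,4,5,7,8}
Reach set: {0,2,6}
  0: ok
  2: ok
  6: outside
reach 6 via c — violates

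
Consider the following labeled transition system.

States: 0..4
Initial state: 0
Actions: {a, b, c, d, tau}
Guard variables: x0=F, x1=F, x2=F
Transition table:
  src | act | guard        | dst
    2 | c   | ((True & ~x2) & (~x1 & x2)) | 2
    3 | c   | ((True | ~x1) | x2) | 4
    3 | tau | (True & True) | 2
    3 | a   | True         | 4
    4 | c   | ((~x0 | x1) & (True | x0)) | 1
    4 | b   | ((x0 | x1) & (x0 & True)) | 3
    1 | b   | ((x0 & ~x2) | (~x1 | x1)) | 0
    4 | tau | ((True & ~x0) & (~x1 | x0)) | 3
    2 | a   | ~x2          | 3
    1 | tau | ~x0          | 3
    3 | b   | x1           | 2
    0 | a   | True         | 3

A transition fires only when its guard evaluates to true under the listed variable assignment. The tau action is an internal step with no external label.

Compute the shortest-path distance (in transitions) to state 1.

Breadth-first toward 1:
  L0 = {0}
  L1 = {3}
  L2 = {2,4}
  L3 = {1}
first hit 1 at d=3 via a·a·c

Answer: 3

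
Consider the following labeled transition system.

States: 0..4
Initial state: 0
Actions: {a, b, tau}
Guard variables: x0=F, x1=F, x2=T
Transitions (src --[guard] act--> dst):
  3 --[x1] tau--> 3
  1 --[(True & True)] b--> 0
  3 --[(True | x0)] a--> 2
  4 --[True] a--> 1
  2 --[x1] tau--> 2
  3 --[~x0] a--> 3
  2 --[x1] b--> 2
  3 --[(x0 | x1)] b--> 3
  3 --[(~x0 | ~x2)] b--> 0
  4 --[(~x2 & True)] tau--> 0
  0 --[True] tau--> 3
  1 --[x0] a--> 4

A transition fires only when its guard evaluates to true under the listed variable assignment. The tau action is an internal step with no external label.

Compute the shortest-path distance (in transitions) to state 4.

Answer: UNREACHABLE

Trace:
Layered search for 4:
  L0 = {0}
  L1 = {3}
  L2 = {2}
4 never appears.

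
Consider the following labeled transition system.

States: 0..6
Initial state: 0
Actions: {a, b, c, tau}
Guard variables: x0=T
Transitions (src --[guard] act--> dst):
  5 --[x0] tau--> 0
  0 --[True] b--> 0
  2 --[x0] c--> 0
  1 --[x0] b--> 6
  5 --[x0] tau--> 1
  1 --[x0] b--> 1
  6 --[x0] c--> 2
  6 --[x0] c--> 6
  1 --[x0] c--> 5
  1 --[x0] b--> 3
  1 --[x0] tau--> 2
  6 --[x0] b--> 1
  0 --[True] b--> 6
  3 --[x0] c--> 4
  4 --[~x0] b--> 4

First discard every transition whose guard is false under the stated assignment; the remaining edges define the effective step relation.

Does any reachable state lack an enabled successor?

Reach set: {0,1,2,3,4,5,6}
  0: b→0  b→6  [2 out]
  1: b→1  b→3  b→6  c→5  tau→2  [5 out]
  2: c→0  [1 out]
  3: c→4  [1 out]
  4: ∅  [STUCK]
  5: tau→0  tau→1  [2 out]
  6: b→1  c→2  c→6  [3 out]
Path to 4: b·b·b·c

Answer: DEADLOCK at state 4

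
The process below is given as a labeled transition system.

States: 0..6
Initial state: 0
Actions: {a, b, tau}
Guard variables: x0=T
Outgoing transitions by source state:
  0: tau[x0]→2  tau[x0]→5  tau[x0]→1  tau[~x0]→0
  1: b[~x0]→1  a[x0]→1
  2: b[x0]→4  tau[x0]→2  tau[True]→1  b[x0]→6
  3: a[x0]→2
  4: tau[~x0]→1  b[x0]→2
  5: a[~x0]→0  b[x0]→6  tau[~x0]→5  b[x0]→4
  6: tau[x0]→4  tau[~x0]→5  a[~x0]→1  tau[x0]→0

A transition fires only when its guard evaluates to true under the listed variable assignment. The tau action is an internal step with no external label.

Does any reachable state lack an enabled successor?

R = {0,1,2,4,5,6}
  0: tau→1  tau→2  tau→5  [3 out]
  1: a→1  [1 out]
  2: b→4  b→6  tau→1  tau→2  [4 out]
  4: b→2  [1 out]
  5: b→4  b→6  [2 out]
  6: tau→0  tau→4  [2 out]

Answer: DEADLOCK-FREE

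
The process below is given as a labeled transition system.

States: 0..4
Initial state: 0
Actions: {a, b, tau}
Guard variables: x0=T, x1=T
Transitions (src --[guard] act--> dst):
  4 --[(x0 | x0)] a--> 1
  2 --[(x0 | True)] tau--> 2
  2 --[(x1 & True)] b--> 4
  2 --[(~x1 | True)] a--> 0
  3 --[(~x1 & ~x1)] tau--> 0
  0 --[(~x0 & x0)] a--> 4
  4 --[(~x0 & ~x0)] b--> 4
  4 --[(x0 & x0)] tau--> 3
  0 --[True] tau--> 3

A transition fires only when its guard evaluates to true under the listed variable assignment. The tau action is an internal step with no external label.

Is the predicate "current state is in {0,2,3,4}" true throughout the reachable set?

Safe = {0,2,3,4}
Reachable = {0,3}
  0: ok
  3: ok

Answer: INVARIANT HOLDS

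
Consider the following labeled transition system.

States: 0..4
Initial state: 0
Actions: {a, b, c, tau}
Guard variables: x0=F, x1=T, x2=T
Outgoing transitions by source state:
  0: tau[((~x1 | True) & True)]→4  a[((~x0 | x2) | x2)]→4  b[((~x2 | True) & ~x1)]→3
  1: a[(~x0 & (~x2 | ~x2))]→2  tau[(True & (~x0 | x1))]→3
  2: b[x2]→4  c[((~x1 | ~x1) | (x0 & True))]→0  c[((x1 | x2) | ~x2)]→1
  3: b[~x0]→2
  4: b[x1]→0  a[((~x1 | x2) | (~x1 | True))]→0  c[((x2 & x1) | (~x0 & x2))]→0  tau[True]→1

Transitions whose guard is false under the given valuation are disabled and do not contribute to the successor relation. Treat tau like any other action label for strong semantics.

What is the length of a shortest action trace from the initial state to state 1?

Layered search for 1:
  Layer 0: {0}
  Layer 1: {4}
  Layer 2: {1}
depth(1)=2, e.g. a·tau

Answer: 2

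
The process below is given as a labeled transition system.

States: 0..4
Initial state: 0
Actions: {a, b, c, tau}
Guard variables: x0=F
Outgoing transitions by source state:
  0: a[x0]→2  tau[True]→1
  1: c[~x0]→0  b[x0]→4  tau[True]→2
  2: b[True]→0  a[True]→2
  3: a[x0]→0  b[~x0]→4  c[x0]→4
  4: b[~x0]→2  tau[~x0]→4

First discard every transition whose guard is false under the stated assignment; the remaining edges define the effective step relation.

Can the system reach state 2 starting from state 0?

8 transition(s) survive guard evaluation.
depth 0: {0}
depth 1: {1}  now seen {0,1}
depth 2: {2}  now seen {0,1,2}
Reach set: {0,1,2}
trace reaching 2: tau·tau

Answer: REACHABLE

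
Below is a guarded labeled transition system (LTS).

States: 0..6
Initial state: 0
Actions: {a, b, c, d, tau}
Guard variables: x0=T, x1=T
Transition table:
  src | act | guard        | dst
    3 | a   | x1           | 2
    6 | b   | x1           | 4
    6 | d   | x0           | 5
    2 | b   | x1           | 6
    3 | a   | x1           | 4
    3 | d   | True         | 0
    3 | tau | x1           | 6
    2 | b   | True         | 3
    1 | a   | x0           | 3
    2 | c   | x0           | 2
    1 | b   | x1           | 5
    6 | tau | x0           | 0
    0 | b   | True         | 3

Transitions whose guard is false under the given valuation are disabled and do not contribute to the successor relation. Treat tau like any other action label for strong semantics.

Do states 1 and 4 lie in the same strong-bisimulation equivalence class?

Compute ~ classes (split until stable):
  π0 = {{0,1,2,3,4,5,6}}
  π1 = {{0},{1},{2},{3},{4,5},{6}}
stable after 2 split(s): 6 block(s)
1∈{1}, 4∈{4,5}

Answer: NOT BISIMILAR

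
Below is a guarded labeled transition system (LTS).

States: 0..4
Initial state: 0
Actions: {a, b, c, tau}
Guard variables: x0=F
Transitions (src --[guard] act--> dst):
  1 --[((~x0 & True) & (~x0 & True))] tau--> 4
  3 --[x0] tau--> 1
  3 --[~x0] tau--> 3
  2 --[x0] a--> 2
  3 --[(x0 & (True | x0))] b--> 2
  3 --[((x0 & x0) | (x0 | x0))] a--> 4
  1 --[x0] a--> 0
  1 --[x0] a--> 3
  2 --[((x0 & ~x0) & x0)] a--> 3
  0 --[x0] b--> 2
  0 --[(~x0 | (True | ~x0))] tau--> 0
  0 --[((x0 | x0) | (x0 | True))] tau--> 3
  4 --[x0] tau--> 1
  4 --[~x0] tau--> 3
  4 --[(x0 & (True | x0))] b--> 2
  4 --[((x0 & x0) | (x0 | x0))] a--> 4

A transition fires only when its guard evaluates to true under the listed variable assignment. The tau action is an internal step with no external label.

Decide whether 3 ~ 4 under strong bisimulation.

Answer: BISIMILAR

Working:
Compute ~ classes (split until stable):
  round 0: {{0,1,2,3,4}}
  round 1: {{0,1,3,4},{2}}
2 equivalence class(es) (converged in 2)
class of 3: {0,1,3,4}; class of 4: {0,1,3,4}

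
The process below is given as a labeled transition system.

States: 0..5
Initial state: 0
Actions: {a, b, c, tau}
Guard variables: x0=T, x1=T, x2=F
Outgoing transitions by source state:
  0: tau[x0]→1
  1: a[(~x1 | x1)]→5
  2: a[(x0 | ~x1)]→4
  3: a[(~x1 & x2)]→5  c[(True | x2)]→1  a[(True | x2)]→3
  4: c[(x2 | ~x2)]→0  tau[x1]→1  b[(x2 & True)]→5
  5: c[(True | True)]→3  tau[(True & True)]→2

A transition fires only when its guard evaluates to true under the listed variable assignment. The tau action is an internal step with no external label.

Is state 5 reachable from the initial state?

Answer: REACHABLE

Analysis:
After dropping false guards: 9 live edges.
Layer 0: {0}
Layer 1: {1}  total {0,1}
Layer 2: {5}  total {0,1,5}
Layer 3: {2,3}  total {0,1,2,3,5}
Layer 4: {4}  total {0,1,2,3,4,5}
Reach set: {0,1,2,3,4,5}
witness 5: tau·a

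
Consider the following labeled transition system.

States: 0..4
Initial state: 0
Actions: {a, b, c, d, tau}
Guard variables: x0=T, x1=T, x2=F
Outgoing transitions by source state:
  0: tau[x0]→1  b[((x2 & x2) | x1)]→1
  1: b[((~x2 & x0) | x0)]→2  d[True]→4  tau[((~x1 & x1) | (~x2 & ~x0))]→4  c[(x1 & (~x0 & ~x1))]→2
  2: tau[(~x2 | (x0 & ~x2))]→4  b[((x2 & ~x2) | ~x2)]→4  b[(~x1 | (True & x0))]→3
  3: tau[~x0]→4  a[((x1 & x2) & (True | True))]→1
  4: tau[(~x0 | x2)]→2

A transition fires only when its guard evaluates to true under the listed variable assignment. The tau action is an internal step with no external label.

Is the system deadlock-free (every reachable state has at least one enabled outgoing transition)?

Reach set: {0,1,2,3,4}
  0: b→1  tau→1  [2 exit(s)]
  1: b→2  d→4  [2 exit(s)]
  2: b→3  b→4  tau→4  [3 exit(s)]
  3: ∅  [deadlock]
  4: ∅  [deadlock]
Path to 3: tau·b·b

Answer: DEADLOCK at state 3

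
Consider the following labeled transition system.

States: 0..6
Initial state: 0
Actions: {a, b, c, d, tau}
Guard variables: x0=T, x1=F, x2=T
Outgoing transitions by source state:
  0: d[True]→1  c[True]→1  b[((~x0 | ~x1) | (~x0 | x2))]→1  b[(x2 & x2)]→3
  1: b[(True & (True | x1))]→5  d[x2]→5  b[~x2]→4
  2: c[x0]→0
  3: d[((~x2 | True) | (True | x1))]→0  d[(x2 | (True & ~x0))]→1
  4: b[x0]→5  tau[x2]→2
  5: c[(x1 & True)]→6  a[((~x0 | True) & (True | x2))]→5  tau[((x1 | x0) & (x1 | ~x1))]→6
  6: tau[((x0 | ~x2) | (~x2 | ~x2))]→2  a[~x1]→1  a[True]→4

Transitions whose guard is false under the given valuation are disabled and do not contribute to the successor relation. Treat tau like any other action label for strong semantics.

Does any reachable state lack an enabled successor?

Answer: DEADLOCK-FREE

Working:
Reach set: {0,1,2,3,4,5,6}
  0: b→1  b→3  c→1  d→1  [deg 4]
  1: b→5  d→5  [deg 2]
  2: c→0  [deg 1]
  3: d→0  d→1  [deg 2]
  4: b→5  tau→2  [deg 2]
  5: a→5  tau→6  [deg 2]
  6: a→1  a→4  tau→2  [deg 3]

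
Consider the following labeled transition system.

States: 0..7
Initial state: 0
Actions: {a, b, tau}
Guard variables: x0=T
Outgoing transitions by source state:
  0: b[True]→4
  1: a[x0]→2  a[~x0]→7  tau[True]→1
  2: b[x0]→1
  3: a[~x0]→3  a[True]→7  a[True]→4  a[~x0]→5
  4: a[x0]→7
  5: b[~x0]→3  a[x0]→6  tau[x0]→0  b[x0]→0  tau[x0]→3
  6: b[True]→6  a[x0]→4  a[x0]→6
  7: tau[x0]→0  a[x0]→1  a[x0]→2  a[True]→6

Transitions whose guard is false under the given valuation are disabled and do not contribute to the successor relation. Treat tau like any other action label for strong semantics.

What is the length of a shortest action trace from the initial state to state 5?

Answer: UNREACHABLE

Trace:
BFS to 5:
  depth 0: {0}
  depth 1: {4}
  depth 2: {7}
  depth 3: {1,2,6}
5 never appears.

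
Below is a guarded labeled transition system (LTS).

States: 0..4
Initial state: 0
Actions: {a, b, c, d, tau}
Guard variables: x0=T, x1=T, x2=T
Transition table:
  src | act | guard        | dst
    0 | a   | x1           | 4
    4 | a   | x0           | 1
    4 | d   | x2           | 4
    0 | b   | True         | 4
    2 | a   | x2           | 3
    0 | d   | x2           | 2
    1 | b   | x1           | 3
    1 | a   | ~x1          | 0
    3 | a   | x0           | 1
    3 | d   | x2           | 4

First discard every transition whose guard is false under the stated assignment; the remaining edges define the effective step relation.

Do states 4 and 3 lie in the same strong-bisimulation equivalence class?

Compute ~ classes (split until stable):
  round 0: {{0,1,2,3,4}}
  round 1: {{0},{1},{2},{3,4}}
4 equivalence class(es) (converged in 2)
class of 4: {3,4}; class of 3: {3,4}

Answer: BISIMILAR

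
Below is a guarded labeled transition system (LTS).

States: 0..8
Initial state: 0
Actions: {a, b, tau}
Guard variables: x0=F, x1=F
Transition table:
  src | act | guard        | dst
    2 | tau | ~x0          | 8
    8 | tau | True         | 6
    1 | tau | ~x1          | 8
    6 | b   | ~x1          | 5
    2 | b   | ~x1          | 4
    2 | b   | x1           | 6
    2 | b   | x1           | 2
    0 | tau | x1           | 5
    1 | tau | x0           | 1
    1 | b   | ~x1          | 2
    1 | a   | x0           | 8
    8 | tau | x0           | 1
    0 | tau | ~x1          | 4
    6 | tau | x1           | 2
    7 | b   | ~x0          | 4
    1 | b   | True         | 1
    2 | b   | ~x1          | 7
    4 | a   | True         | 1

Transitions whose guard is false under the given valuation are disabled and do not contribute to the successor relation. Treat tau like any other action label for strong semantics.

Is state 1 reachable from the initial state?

11 transition(s) survive guard evaluation.
L0 = {0}
L1 = {4}  cumulative {0,4}
L2 = {1}  cumulative {0,1,4}
L3 = {2,8}  cumulative {0,1,2,4,8}
L4 = {6,7}  cumulative {0,1,2,4,6,7,8}
L5 = {5}  cumulative {0,1,2,4,5,6,7,8}
Reach set: {0,1,2,4,5,6,7,8}
witness 1: tau·a

Answer: REACHABLE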